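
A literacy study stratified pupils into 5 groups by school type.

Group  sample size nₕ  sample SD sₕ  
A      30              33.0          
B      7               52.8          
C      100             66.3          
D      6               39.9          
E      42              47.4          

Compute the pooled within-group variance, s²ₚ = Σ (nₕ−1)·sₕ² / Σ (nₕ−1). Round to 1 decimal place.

3242.0

A: (30−1)·33.0² = 29·1089 = 31581
B: (7−1)·52.8² = 6·2787.84 = 16727.04
C: (100−1)·66.3² = 99·4395.69 = 435173.31
D: (6−1)·39.9² = 5·1592.01 = 7960.05
E: (42−1)·47.4² = 41·2246.76 = 92117.16
Numerator = 583558.56; denominator = Σ(nₕ−1) = 180.
s²ₚ = 583558.56/180 = 3241.992 → 3242.0.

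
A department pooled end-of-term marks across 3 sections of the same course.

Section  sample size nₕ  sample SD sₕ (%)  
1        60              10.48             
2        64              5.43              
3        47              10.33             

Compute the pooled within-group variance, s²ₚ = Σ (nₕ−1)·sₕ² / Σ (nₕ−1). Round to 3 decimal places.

78.846

Degrees of freedom: 59 + 63 + 46 = 168.
Σ(nₕ−1)sₕ² = 59·109.8304 + 63·29.4849 + 46·106.7089 = 13246.1517.
s²ₚ = 13246.1517 / 168 = 78.84614... → 78.846.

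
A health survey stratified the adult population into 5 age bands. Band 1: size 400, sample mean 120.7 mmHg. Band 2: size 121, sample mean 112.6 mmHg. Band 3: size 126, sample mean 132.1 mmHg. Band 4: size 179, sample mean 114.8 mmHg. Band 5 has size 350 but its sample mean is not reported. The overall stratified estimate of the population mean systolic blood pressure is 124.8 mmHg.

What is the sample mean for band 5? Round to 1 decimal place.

N = 400 + 121 + 126 + 179 + 350 = 1176.
Overall total = μ·N = 124.8·1176 = 146764.8.
Subtract the known strata: 400·120.7 + 121·112.6 + 126·132.1 + 179·114.8 = 99098.4.
Remaining total for band 5: 146764.8 − 99098.4 = 47666.4.
Divide by its size: 47666.4 / 350 = 136.190... → 136.2.

136.2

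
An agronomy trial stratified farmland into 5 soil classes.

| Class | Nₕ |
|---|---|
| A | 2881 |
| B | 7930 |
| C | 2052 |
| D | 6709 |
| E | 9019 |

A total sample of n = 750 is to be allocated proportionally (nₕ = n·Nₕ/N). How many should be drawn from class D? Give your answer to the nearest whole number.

N = 2881 + 7930 + 2052 + 6709 + 9019 = 28591.
n_D = 750·6709/28591 = 175.991... → 176.

176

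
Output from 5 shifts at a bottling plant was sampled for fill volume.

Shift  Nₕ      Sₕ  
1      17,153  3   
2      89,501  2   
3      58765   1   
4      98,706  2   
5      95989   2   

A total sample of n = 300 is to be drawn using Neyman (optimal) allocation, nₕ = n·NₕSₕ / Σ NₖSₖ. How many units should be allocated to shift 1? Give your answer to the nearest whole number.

23

Σ NₕSₕ = 17153·3 + 89501·2 + 58765·1 + 98706·2 + 95989·2 = 678616.
Share for 1: 51459/678616 = 0.07583.
n_1 = 300 × 0.07583 = 22.749... → 23.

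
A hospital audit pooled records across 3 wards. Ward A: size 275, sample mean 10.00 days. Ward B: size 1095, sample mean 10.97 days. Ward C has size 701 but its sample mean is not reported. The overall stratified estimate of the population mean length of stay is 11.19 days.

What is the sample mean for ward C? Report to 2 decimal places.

Σ Nₕx̄ₕ = N·μ, so 701·x̄_C = 2071·11.19 − (275·10.00 + 1095·10.97).
= 23174.49 − 14762.15 = 8412.34.
x̄_C = 8412.34 / 701 = 12.0005... → 12.00.

12.00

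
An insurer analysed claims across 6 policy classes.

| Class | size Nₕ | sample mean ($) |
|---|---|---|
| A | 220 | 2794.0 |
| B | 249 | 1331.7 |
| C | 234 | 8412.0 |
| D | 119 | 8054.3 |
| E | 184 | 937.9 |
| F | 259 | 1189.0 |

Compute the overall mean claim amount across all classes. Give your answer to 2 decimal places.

3441.63

N = 220 + 249 + 234 + 119 + 184 + 259 = 1265.
The stratified mean weights each stratum mean by its population share Nₕ/N.
Σ Nₕx̄ₕ = 220·2794.0 + 249·1331.7 + 234·8412.0 + 119·8054.3 + 184·937.9 + 259·1189.0 = 614680 + 331593.3 + 1968408 + 958461.7 + 172573.6 + 307951 = 4353667.6.
Divide by N: 4353667.6 / 1265 = 3441.6345... → 3441.63.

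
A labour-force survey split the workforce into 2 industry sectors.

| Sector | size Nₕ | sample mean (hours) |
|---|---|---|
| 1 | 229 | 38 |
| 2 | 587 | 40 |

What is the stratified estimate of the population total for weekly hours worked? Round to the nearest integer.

Population total = Σ Nₕ·x̄ₕ (each stratum's size times its mean).
229·38 + 587·40 = 8702 + 23480 = 32182.

32182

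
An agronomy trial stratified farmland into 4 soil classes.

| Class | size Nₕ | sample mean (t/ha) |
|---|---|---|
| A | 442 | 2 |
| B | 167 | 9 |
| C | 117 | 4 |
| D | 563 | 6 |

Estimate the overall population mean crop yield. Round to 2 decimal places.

N = 442 + 167 + 117 + 563 = 1289.
Weight each subgroup mean by Nₕ/N and sum.
Σ Nₕx̄ₕ = 442·2 + 167·9 + 117·4 + 563·6 = 884 + 1503 + 468 + 3378 = 6233.
Divide by N: 6233 / 1289 = 4.8355... → 4.84.

4.84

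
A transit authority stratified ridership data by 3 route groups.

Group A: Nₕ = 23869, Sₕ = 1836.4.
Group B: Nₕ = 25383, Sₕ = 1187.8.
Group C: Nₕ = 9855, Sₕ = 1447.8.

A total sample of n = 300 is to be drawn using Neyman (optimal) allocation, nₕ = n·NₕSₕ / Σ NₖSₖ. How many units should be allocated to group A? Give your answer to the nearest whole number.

149

Σ NₕSₕ = 23869·1836.4 + 25383·1187.8 + 9855·1447.8 = 88251028.
Share for A: 43833031.6/88251028 = 0.49669.
n_A = 300 × 0.49669 = 149.006... → 149.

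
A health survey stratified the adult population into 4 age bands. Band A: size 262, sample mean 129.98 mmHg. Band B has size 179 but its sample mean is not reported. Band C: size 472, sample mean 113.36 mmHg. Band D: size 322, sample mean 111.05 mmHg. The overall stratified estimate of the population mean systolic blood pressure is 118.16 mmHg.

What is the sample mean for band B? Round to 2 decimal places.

126.31

N = 262 + 179 + 472 + 322 = 1235.
Overall total = μ·N = 118.16·1235 = 145927.6.
Subtract the known strata: 262·129.98 + 472·113.36 + 322·111.05 = 123318.78.
Remaining total for band B: 145927.6 − 123318.78 = 22608.82.
Divide by its size: 22608.82 / 179 = 126.3063... → 126.31.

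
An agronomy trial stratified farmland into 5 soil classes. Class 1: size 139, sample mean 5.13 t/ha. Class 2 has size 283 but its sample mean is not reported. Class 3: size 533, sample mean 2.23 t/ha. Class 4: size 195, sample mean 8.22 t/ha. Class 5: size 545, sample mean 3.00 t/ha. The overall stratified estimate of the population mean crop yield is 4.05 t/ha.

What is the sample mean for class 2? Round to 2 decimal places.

N = 139 + 283 + 533 + 195 + 545 = 1695.
Overall total = μ·N = 4.05·1695 = 6864.75.
Subtract the known strata: 139·5.13 + 533·2.23 + 195·8.22 + 545·3.00 = 5139.56.
Remaining total for class 2: 6864.75 − 5139.56 = 1725.19.
Divide by its size: 1725.19 / 283 = 6.0961... → 6.10.

6.10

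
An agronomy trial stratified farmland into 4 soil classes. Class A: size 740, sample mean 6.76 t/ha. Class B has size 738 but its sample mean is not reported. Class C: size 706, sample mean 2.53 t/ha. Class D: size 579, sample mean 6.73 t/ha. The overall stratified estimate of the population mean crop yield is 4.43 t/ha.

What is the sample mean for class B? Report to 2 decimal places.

2.11

N = 740 + 738 + 706 + 579 = 2763.
Overall total = μ·N = 4.43·2763 = 12240.09.
Subtract the known strata: 740·6.76 + 706·2.53 + 579·6.73 = 10685.25.
Remaining total for class B: 12240.09 − 10685.25 = 1554.84.
Divide by its size: 1554.84 / 738 = 2.1068... → 2.11.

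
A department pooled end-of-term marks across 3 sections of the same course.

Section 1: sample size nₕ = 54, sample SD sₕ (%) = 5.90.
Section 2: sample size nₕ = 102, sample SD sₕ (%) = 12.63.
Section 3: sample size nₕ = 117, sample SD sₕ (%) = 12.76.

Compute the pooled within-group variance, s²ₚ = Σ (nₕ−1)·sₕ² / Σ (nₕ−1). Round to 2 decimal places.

Degrees of freedom: 53 + 101 + 116 = 270.
Σ(nₕ−1)sₕ² = 53·34.81 + 101·159.5169 + 116·162.8176 = 36842.9785.
s²ₚ = 36842.9785 / 270 = 136.4555... → 136.46.

136.46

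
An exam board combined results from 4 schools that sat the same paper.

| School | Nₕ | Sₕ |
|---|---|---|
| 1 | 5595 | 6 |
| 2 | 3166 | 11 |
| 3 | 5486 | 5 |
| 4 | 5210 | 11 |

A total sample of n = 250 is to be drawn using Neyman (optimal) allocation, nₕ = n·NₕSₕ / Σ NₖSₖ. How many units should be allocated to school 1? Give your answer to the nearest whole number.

1: NₕSₕ = 5595·6 = 33570
2: NₕSₕ = 3166·11 = 34826
3: NₕSₕ = 5486·5 = 27430
4: NₕSₕ = 5210·11 = 57310
Σ NₕSₕ = 153136.
n_1 = 250·33570/153136 = 54.804... → 55.

55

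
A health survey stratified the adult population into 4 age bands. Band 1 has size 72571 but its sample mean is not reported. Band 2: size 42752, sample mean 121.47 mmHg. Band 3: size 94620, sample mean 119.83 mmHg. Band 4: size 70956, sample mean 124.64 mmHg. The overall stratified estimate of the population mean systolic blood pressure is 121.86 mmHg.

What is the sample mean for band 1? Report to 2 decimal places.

122.02

N = 72571 + 42752 + 94620 + 70956 = 280899.
Overall total = μ·N = 121.86·280899 = 34230352.14.
Subtract the known strata: 42752·121.47 + 94620·119.83 + 70956·124.64 = 25375355.88.
Remaining total for band 1: 34230352.14 − 25375355.88 = 8854996.26.
Divide by its size: 8854996.26 / 72571 = 122.0184... → 122.02.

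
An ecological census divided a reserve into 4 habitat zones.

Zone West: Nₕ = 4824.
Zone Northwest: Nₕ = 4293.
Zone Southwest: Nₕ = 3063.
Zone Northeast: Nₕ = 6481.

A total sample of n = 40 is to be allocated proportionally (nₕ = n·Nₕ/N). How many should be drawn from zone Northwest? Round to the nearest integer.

9

N = 4824 + 4293 + 3063 + 6481 = 18661.
n_Northwest = 40·4293/18661 = 9.202... → 9.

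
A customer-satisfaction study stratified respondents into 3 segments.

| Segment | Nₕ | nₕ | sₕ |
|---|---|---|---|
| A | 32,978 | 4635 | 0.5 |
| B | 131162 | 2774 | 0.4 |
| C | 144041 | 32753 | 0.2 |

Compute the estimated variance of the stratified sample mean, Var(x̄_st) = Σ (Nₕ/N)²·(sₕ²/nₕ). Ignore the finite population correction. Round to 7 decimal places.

N = 308181; Wₕ = Nₕ/N.
segment A: (32978/308181)²·0.5²/4635 = 0.0000006176
segment B: (131162/308181)²·0.4²/2774 = 0.0000104476
segment C: (144041/308181)²·0.2²/32753 = 0.0000002668
Sum = 0.0000113321 → 0.0000113.

0.0000113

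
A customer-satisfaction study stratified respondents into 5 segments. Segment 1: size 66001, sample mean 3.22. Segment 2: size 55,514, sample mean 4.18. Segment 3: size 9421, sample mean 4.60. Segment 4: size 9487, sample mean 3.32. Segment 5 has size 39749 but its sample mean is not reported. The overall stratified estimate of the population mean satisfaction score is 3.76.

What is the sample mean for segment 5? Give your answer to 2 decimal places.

3.98

Σ Nₕx̄ₕ = N·μ, so 39749·x̄_5 = 180172·3.76 − (66001·3.22 + 55514·4.18 + 9421·4.60 + 9487·3.32).
= 677446.72 − 519405.18 = 158041.54.
x̄_5 = 158041.54 / 39749 = 3.9760... → 3.98.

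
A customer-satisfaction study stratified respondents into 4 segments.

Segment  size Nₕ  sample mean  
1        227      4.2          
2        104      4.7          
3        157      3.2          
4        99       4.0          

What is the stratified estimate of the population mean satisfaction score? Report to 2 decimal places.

x̄_st = (Σ Nₕx̄ₕ) / (Σ Nₕ) = (227·4.2 + 104·4.7 + 157·3.2 + 99·4.0) / 587
= 2340.6 / 587 = 3.9874... → 3.99.

3.99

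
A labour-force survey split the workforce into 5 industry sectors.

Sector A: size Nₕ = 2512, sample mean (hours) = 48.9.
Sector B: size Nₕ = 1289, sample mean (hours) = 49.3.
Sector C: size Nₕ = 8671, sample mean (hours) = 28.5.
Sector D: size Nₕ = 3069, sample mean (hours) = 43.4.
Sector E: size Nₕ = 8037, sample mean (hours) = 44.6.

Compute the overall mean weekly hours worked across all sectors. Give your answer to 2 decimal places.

39.24

N = 2512 + 1289 + 8671 + 3069 + 8037 = 23578.
The stratified mean weights each stratum mean by its population share Nₕ/N.
Σ Nₕx̄ₕ = 2512·48.9 + 1289·49.3 + 8671·28.5 + 3069·43.4 + 8037·44.6 = 122836.8 + 63547.7 + 247123.5 + 133194.6 + 358450.2 = 925152.8.
Divide by N: 925152.8 / 23578 = 39.2380... → 39.24.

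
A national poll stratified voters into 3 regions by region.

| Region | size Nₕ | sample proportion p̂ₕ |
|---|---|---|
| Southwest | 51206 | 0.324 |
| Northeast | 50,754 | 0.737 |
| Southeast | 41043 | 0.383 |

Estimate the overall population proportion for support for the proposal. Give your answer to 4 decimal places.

Wₕ = Nₕ/N with N = 143003: 0.3581, 0.3549, 0.2870.
p̂_st = 0.3581·0.324 + 0.3549·0.737 + 0.2870·0.383 ≈ 0.487514... → 0.4875.

0.4875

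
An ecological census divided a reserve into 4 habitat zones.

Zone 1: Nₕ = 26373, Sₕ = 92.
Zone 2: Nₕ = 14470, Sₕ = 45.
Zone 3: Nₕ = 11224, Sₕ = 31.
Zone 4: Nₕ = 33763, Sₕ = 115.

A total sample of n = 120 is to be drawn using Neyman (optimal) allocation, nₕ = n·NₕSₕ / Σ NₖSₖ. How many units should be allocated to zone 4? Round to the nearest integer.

64

Σ NₕSₕ = 26373·92 + 14470·45 + 11224·31 + 33763·115 = 7308155.
Share for 4: 3882745/7308155 = 0.53129.
n_4 = 120 × 0.53129 = 63.755... → 64.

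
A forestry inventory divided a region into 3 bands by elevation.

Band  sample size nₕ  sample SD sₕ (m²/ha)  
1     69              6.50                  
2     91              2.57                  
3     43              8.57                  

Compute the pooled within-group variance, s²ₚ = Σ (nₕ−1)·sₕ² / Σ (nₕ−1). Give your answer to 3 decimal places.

32.761

1: (69−1)·6.50² = 68·42.25 = 2873
2: (91−1)·2.57² = 90·6.6049 = 594.441
3: (43−1)·8.57² = 42·73.4449 = 3084.6858
Numerator = 6552.1268; denominator = Σ(nₕ−1) = 200.
s²ₚ = 6552.1268/200 = 32.76063... → 32.761.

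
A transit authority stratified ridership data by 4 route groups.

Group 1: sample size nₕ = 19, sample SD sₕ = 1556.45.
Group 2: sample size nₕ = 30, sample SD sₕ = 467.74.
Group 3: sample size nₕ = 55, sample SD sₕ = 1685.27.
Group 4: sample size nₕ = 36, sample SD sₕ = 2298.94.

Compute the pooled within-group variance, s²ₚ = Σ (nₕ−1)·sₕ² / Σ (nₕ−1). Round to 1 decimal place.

2855124.8

1: (19−1)·1556.45² = 18·2422536.6025 = 43605658.845
2: (30−1)·467.74² = 29·218780.7076 = 6344640.5204
3: (55−1)·1685.27² = 54·2840134.9729 = 153367288.5366
4: (36−1)·2298.94² = 35·5285125.1236 = 184979379.326
Numerator = 388296967.228; denominator = Σ(nₕ−1) = 136.
s²ₚ = 388296967.228/136 = 2855124.759... → 2855124.8.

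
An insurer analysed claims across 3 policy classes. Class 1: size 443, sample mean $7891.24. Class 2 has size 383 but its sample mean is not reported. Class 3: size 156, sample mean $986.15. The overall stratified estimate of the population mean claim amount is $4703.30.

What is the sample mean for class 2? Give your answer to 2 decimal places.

Σ Nₕx̄ₕ = N·μ, so 383·x̄_2 = 982·4703.30 − (443·7891.24 + 156·986.15).
= 4618640.6 − 3649658.72 = 968981.88.
x̄_2 = 968981.88 / 383 = 2529.9788... → 2529.98.

2529.98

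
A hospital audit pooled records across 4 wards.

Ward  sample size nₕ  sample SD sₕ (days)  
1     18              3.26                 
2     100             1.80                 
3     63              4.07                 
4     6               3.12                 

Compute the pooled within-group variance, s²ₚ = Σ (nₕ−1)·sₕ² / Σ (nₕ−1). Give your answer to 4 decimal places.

8.6182

1: (18−1)·3.26² = 17·10.6276 = 180.6692
2: (100−1)·1.80² = 99·3.24 = 320.76
3: (63−1)·4.07² = 62·16.5649 = 1027.0238
4: (6−1)·3.12² = 5·9.7344 = 48.672
Numerator = 1577.125; denominator = Σ(nₕ−1) = 183.
s²ₚ = 1577.125/183 = 8.618169... → 8.6182.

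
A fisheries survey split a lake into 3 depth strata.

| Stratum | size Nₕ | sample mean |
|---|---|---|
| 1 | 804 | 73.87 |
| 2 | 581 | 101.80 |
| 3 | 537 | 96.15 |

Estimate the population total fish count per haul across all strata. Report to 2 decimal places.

170169.83

1: 804·73.87 = 59391.48
2: 581·101.80 = 59145.8
3: 537·96.15 = 51632.55
τ̂ = Σ Nₕx̄ₕ = 170169.83.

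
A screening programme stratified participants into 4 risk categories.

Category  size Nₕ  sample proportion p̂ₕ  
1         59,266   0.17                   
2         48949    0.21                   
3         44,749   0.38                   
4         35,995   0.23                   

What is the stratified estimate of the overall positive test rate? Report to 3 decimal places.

0.242

Wₕ = Nₕ/N with N = 188959: 0.3136, 0.2590, 0.2368, 0.1905.
p̂_st = 0.3136·0.17 + 0.2590·0.21 + 0.2368·0.38 + 0.1905·0.23 ≈ 0.24152... → 0.242.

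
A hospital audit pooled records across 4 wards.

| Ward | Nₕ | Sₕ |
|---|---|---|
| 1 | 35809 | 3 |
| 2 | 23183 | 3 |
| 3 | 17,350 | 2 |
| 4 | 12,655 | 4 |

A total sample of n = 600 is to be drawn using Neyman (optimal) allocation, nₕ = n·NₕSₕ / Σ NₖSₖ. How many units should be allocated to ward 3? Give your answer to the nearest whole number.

1: NₕSₕ = 35809·3 = 107427
2: NₕSₕ = 23183·3 = 69549
3: NₕSₕ = 17350·2 = 34700
4: NₕSₕ = 12655·4 = 50620
Σ NₕSₕ = 262296.
n_3 = 600·34700/262296 = 79.376... → 79.

79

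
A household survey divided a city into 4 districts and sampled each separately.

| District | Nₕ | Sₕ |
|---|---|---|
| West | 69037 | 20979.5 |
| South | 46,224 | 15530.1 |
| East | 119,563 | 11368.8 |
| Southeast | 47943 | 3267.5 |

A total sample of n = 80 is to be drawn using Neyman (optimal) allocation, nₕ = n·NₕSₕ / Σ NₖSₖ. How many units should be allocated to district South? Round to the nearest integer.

16

Σ NₕSₕ = 69037·20979.5 + 46224·15530.1 + 119563·11368.8 + 47943·3267.5 = 3682166670.8.
Share for South: 717863342.4/3682166670.8 = 0.19496.
n_South = 80 × 0.19496 = 15.597... → 16.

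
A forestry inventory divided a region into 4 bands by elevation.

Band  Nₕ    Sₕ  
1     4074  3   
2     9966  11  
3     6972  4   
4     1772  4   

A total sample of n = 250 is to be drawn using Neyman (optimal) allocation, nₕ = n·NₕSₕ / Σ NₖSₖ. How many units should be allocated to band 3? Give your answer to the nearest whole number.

1: NₕSₕ = 4074·3 = 12222
2: NₕSₕ = 9966·11 = 109626
3: NₕSₕ = 6972·4 = 27888
4: NₕSₕ = 1772·4 = 7088
Σ NₕSₕ = 156824.
n_3 = 250·27888/156824 = 44.457... → 44.

44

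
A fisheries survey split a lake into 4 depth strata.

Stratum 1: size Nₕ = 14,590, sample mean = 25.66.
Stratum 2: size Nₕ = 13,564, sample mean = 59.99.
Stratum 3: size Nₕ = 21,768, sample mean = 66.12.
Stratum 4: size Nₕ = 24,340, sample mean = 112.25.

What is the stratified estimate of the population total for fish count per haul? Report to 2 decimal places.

5359548.92

Population total = Σ Nₕ·x̄ₕ (each stratum's size times its mean).
14590·25.66 + 13564·59.99 + 21768·66.12 + 24340·112.25 = 374379.4 + 813704.36 + 1439300.16 + 2732165 = 5359548.92.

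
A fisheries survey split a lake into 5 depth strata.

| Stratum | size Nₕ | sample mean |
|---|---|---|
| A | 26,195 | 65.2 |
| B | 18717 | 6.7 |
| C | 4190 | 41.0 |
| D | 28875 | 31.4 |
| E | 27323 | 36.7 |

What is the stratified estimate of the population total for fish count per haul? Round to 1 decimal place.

3914537.0

A: 26195·65.2 = 1707914
B: 18717·6.7 = 125403.9
C: 4190·41.0 = 171790
D: 28875·31.4 = 906675
E: 27323·36.7 = 1002754.1
τ̂ = Σ Nₕx̄ₕ = 3914537.0.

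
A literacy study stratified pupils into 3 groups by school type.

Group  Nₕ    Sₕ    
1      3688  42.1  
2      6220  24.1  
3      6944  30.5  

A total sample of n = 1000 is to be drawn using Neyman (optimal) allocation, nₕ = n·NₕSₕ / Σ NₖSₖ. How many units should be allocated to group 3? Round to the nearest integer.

410

1: NₕSₕ = 3688·42.1 = 155264.8
2: NₕSₕ = 6220·24.1 = 149902
3: NₕSₕ = 6944·30.5 = 211792
Σ NₕSₕ = 516958.8.
n_3 = 1000·211792/516958.8 = 409.688... → 410.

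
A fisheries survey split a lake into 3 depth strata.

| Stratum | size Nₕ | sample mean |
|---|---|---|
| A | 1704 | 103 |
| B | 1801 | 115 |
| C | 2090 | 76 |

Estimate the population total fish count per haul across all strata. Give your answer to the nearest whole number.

541467

Population total = Σ Nₕ·x̄ₕ (each stratum's size times its mean).
1704·103 + 1801·115 + 2090·76 = 175512 + 207115 + 158840 = 541467.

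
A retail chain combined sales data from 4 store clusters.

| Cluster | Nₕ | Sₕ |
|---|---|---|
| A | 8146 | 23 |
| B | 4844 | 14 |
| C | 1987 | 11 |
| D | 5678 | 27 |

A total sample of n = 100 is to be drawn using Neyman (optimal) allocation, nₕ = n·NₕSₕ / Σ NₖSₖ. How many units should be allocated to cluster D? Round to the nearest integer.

Σ NₕSₕ = 8146·23 + 4844·14 + 1987·11 + 5678·27 = 430337.
Share for D: 153306/430337 = 0.35625.
n_D = 100 × 0.35625 = 35.625... → 36.

36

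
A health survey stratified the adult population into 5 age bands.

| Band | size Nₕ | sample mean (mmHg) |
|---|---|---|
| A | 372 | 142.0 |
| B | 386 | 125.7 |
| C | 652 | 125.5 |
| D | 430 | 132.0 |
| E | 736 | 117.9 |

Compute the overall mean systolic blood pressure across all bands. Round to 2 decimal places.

126.83

N = 372 + 386 + 652 + 430 + 736 = 2576.
Overall mean = Σ (Nₕ/N)·x̄ₕ — weight by population share, not a simple average.
Σ Nₕx̄ₕ = 372·142.0 + 386·125.7 + 652·125.5 + 430·132.0 + 736·117.9 = 52824 + 48520.2 + 81826 + 56760 + 86774.4 = 326704.6.
Divide by N: 326704.6 / 2576 = 126.8263... → 126.83.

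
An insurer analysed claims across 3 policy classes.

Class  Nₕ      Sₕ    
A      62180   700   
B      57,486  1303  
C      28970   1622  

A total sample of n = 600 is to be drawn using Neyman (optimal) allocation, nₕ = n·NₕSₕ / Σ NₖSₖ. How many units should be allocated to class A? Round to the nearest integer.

158

Σ NₕSₕ = 62180·700 + 57486·1303 + 28970·1622 = 165419598.
Share for A: 43526000/165419598 = 0.26312.
n_A = 600 × 0.26312 = 157.875... → 158.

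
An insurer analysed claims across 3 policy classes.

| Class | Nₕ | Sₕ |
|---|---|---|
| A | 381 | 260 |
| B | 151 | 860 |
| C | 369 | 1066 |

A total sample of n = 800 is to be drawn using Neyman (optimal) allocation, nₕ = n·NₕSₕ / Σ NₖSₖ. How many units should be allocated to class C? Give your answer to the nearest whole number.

506

A: NₕSₕ = 381·260 = 99060
B: NₕSₕ = 151·860 = 129860
C: NₕSₕ = 369·1066 = 393354
Σ NₕSₕ = 622274.
n_C = 800·393354/622274 = 505.699... → 506.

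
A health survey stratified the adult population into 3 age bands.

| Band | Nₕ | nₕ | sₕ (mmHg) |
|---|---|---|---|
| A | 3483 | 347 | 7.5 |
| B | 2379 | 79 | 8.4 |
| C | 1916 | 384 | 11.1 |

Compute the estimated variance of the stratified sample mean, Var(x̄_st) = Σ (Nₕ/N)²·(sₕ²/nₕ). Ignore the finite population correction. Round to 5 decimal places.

0.13553

N = 7778. Term for each stratum: Wₕ²sₕ²/nₕ.
Var(x̄_st) = 0.03250604 + 0.08355732 + 0.01947018 = 0.13553354 → 0.13553.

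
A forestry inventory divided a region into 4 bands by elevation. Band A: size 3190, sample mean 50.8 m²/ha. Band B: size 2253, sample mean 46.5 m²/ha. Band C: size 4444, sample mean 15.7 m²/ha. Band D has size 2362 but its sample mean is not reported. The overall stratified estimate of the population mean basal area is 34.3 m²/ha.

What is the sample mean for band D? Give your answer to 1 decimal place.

35.4

Σ Nₕx̄ₕ = N·μ, so 2362·x̄_D = 12249·34.3 − (3190·50.8 + 2253·46.5 + 4444·15.7).
= 420140.7 − 336587.3 = 83553.4.
x̄_D = 83553.4 / 2362 = 35.374... → 35.4.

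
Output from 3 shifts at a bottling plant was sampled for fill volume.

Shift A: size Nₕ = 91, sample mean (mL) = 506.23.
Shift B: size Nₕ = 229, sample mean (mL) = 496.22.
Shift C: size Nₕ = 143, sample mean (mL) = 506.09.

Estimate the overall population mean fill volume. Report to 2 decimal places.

501.24

N = 463; weights Wₕ = Nₕ/N = (0.1965, 0.4946, 0.3089).
x̄_st = Σ Wₕ·x̄ₕ = 0.1965·506.23 + 0.4946·496.22 + 0.3089·506.09 ≈ 501.2358...
→ 501.24.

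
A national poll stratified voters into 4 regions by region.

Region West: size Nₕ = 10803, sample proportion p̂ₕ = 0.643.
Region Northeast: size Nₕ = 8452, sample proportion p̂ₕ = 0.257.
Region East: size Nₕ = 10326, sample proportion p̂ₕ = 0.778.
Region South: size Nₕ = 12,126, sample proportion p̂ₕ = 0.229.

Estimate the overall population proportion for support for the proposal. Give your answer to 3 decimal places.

N = 10803 + 8452 + 10326 + 12126 = 41707.
Overall proportion = Σ (Nₕ/N)·p̂ₕ.
Σ Nₕp̂ₕ = 6946.329 + 2172.164 + 8033.628 + 2776.854 = 19928.975.
19928.975 / 41707 = 0.47783... → 0.478.

0.478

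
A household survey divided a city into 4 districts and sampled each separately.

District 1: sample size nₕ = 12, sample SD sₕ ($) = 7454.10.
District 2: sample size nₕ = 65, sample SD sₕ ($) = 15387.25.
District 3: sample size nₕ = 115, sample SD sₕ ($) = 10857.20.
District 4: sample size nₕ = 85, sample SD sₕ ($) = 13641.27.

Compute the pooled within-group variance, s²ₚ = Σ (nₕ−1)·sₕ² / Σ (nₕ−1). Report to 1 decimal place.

Degrees of freedom: 11 + 64 + 114 + 84 = 273.
Σ(nₕ−1)sₕ² = 11·55563606.81 + 64·236767462.5625 + 114·117878791.84 + 84·186084247.2129 = 44833576314.5536.
s²ₚ = 44833576314.5536 / 273 = 164225554.266... → 164225554.3.

164225554.3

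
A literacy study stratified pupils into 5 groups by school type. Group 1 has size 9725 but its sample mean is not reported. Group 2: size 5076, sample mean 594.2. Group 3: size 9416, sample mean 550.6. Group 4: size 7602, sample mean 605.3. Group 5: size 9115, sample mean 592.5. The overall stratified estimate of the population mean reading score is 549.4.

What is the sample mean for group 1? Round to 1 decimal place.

Σ Nₕx̄ₕ = N·μ, so 9725·x̄_1 = 40934·549.4 − (5076·594.2 + 9416·550.6 + 7602·605.3 + 9115·592.5).
= 22489139.6 − 18202736.9 = 4286402.7.
x̄_1 = 4286402.7 / 9725 = 440.761... → 440.8.

440.8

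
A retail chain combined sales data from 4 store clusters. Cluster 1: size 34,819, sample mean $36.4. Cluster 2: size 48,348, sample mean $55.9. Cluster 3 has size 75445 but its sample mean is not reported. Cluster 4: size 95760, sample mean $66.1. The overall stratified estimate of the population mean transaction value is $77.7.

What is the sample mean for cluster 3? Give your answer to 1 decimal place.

125.5

N = 34819 + 48348 + 75445 + 95760 = 254372.
Overall total = μ·N = 77.7·254372 = 19764704.4.
Subtract the known strata: 34819·36.4 + 48348·55.9 + 95760·66.1 = 10299800.8.
Remaining total for cluster 3: 19764704.4 − 10299800.8 = 9464903.6.
Divide by its size: 9464903.6 / 75445 = 125.454... → 125.5.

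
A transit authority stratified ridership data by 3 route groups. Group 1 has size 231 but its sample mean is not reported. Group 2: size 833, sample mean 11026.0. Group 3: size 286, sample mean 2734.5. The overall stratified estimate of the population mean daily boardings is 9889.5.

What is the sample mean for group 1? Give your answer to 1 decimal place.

14649.8

Σ Nₕx̄ₕ = N·μ, so 231·x̄_1 = 1350·9889.5 − (833·11026.0 + 286·2734.5).
= 13350825 − 9966725 = 3384100.
x̄_1 = 3384100 / 231 = 14649.784... → 14649.8.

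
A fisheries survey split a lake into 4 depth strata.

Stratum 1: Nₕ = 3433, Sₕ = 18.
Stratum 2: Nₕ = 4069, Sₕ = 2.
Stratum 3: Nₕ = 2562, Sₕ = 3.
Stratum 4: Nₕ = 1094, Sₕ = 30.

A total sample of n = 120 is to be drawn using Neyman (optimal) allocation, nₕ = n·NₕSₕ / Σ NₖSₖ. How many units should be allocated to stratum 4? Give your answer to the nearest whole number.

36

Σ NₕSₕ = 3433·18 + 4069·2 + 2562·3 + 1094·30 = 110438.
Share for 4: 32820/110438 = 0.29718.
n_4 = 120 × 0.29718 = 35.662... → 36.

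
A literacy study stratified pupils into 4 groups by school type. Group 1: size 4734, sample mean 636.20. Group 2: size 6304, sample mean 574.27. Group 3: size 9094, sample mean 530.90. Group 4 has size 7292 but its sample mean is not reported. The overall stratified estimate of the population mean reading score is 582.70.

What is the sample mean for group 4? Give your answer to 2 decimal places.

619.86

N = 4734 + 6304 + 9094 + 7292 = 27424.
Overall total = μ·N = 582.70·27424 = 15979964.8.
Subtract the known strata: 4734·636.20 + 6304·574.27 + 9094·530.90 = 11459973.48.
Remaining total for group 4: 15979964.8 − 11459973.48 = 4519991.32.
Divide by its size: 4519991.32 / 7292 = 619.8562... → 619.86.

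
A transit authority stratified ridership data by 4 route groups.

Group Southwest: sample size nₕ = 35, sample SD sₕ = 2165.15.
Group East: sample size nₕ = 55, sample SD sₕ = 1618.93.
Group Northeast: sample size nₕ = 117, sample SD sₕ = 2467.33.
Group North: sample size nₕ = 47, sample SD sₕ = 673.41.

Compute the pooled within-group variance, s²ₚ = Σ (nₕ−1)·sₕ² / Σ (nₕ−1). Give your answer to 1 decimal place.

Southwest: (35−1)·2165.15² = 34·4687874.5225 = 159387733.765
East: (55−1)·1618.93² = 54·2620934.3449 = 141530454.6246
Northeast: (117−1)·2467.33² = 116·6087717.3289 = 706175210.1524
North: (47−1)·673.41² = 46·453481.0281 = 20860127.2926
Numerator = 1027953525.8346; denominator = Σ(nₕ−1) = 250.
s²ₚ = 1027953525.8346/250 = 4111814.103... → 4111814.1.

4111814.1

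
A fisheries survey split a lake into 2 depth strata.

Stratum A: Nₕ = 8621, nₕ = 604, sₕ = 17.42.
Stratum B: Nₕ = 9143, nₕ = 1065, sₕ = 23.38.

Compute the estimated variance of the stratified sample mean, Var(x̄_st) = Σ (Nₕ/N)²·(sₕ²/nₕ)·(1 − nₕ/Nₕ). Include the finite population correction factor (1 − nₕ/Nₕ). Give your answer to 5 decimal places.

N = 17764; Wₕ = Nₕ/N.
stratum A: (8621/17764)²·17.42²/604·(1 − 604/8621) = 0.11003918
stratum B: (9143/17764)²·23.38²/1065·(1 − 1065/9143) = 0.12012971
Sum = 0.23016890 → 0.23017.

0.23017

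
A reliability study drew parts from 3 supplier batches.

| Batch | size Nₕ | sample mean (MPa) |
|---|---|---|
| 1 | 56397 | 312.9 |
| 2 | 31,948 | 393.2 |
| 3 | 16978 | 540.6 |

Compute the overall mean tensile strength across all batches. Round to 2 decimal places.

373.96

N = 56397 + 31948 + 16978 = 105323.
Overall mean = Σ (Nₕ/N)·x̄ₕ — weight by population share, not a simple average.
Σ Nₕx̄ₕ = 56397·312.9 + 31948·393.2 + 16978·540.6 = 17646621.3 + 12561953.6 + 9178306.8 = 39386881.7.
Divide by N: 39386881.7 / 105323 = 373.9628... → 373.96.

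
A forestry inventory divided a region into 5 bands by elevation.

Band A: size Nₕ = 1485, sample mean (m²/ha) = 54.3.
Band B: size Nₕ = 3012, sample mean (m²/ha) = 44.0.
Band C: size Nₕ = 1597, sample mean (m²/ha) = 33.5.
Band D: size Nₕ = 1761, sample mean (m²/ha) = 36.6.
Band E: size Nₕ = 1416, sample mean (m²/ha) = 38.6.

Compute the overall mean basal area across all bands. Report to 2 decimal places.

41.61

N = 9271; weights Wₕ = Nₕ/N = (0.1602, 0.3249, 0.1723, 0.1899, 0.1527).
x̄_st = Σ Wₕ·x̄ₕ = 0.1602·54.3 + 0.3249·44.0 + 0.1723·33.5 + 0.1899·36.6 + 0.1527·38.6 ≈ 41.6107...
→ 41.61.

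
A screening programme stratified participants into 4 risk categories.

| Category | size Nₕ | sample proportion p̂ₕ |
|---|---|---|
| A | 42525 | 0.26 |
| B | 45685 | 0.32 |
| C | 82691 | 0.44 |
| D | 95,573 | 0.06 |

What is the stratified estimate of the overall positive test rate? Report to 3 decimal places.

0.254

N = 42525 + 45685 + 82691 + 95573 = 266474.
Overall proportion = Σ (Nₕ/N)·p̂ₕ.
Σ Nₕp̂ₕ = 11056.5 + 14619.2 + 36384.04 + 5734.38 = 67794.12.
67794.12 / 266474 = 0.25441... → 0.254.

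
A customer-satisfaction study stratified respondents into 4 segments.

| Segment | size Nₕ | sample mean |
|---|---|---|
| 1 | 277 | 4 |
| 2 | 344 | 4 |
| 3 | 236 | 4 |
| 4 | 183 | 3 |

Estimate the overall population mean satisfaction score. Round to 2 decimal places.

3.82

N = 277 + 344 + 236 + 183 = 1040.
The stratified mean weights each stratum mean by its population share Nₕ/N.
Σ Nₕx̄ₕ = 277·4 + 344·4 + 236·4 + 183·3 = 1108 + 1376 + 944 + 549 = 3977.
Divide by N: 3977 / 1040 = 3.8240... → 3.82.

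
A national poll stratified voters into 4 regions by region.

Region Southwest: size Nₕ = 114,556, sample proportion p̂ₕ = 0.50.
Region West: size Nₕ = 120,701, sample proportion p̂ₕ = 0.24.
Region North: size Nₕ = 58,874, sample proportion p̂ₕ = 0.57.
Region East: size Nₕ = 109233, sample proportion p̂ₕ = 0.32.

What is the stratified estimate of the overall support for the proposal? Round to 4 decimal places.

0.3837

Wₕ = Nₕ/N with N = 403364: 0.2840, 0.2992, 0.1460, 0.2708.
p̂_st = 0.2840·0.50 + 0.2992·0.24 + 0.1460·0.57 + 0.2708·0.32 ≈ 0.383671... → 0.3837.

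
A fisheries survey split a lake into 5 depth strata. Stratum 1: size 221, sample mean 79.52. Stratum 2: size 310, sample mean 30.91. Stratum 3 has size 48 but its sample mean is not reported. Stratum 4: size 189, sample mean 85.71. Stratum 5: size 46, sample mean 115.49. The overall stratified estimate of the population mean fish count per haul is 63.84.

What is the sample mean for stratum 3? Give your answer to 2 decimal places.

N = 221 + 310 + 48 + 189 + 46 = 814.
Overall total = μ·N = 63.84·814 = 51965.76.
Subtract the known strata: 221·79.52 + 310·30.91 + 189·85.71 + 46·115.49 = 48667.75.
Remaining total for stratum 3: 51965.76 − 48667.75 = 3298.01.
Divide by its size: 3298.01 / 48 = 68.7085... → 68.71.

68.71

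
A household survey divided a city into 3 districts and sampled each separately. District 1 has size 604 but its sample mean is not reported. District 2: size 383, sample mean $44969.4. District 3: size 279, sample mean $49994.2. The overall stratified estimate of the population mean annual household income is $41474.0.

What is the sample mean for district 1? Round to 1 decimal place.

Σ Nₕx̄ₕ = N·μ, so 604·x̄_1 = 1266·41474.0 − (383·44969.4 + 279·49994.2).
= 52506084 − 31171662 = 21334422.
x̄_1 = 21334422 / 604 = 35321.891... → 35321.9.

35321.9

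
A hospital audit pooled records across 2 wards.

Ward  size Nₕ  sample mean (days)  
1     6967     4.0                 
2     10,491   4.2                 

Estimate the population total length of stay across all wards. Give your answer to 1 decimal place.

71930.2

Estimate total by summing Nₕ·x̄ₕ over strata.
6967·4.0 + 10491·4.2 = 27868 + 44062.2 = 71930.2.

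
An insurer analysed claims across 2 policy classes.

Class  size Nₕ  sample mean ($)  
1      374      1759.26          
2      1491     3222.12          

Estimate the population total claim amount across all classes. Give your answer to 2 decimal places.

5462144.16

1: 374·1759.26 = 657963.24
2: 1491·3222.12 = 4804180.92
τ̂ = Σ Nₕx̄ₕ = 5462144.16.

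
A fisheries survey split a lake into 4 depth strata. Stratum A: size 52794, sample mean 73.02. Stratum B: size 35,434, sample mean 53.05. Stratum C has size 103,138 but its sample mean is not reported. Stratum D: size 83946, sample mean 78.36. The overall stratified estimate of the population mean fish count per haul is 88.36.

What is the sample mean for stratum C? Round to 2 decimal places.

Σ Nₕx̄ₕ = N·μ, so 103138·x̄_C = 275312·88.36 − (52794·73.02 + 35434·53.05 + 83946·78.36).
= 24326568.32 − 12312800.14 = 12013768.18.
x̄_C = 12013768.18 / 103138 = 116.4825... → 116.48.

116.48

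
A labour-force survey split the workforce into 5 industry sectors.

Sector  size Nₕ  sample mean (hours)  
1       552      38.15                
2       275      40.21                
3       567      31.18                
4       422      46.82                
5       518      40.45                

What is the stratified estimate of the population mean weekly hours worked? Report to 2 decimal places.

38.78

N = 552 + 275 + 567 + 422 + 518 = 2334.
Weight each subgroup mean by Nₕ/N and sum.
Σ Nₕx̄ₕ = 552·38.15 + 275·40.21 + 567·31.18 + 422·46.82 + 518·40.45 = 21058.8 + 11057.75 + 17679.06 + 19758.04 + 20953.1 = 90506.75.
Divide by N: 90506.75 / 2334 = 38.7775... → 38.78.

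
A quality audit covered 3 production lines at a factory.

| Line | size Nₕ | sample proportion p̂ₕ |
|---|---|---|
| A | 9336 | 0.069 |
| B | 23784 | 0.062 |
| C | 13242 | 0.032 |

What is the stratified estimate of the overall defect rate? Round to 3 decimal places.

N = 9336 + 23784 + 13242 = 46362.
Overall proportion = Σ (Nₕ/N)·p̂ₕ.
Σ Nₕp̂ₕ = 644.184 + 1474.608 + 423.744 = 2542.536.
2542.536 / 46362 = 0.05484... → 0.055.

0.055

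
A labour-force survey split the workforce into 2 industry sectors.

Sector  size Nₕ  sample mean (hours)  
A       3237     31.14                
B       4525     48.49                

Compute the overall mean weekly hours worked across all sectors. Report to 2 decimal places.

x̄_st = (Σ Nₕx̄ₕ) / (Σ Nₕ) = (3237·31.14 + 4525·48.49) / 7762
= 320217.43 / 7762 = 41.2545... → 41.25.

41.25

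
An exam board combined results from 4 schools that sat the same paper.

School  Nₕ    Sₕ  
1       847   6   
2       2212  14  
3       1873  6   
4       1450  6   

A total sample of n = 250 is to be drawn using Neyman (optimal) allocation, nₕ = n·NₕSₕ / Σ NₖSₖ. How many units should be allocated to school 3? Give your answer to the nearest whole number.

Σ NₕSₕ = 847·6 + 2212·14 + 1873·6 + 1450·6 = 55988.
Share for 3: 11238/55988 = 0.20072.
n_3 = 250 × 0.20072 = 50.180... → 50.

50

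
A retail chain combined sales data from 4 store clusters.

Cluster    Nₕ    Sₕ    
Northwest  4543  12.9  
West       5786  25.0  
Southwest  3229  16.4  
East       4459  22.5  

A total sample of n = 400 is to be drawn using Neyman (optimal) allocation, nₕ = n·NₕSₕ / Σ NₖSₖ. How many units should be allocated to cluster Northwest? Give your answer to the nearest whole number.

Northwest: NₕSₕ = 4543·12.9 = 58604.7
West: NₕSₕ = 5786·25.0 = 144650
Southwest: NₕSₕ = 3229·16.4 = 52955.6
East: NₕSₕ = 4459·22.5 = 100327.5
Σ NₕSₕ = 356537.8.
n_Northwest = 400·58604.7/356537.8 = 65.749... → 66.

66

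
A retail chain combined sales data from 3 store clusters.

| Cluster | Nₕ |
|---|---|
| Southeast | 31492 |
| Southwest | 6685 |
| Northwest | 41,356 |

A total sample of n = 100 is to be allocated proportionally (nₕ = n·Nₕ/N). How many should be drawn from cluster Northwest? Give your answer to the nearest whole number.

N = 31492 + 6685 + 41356 = 79533.
n_Northwest = 100·41356/79533 = 51.999... → 52.

52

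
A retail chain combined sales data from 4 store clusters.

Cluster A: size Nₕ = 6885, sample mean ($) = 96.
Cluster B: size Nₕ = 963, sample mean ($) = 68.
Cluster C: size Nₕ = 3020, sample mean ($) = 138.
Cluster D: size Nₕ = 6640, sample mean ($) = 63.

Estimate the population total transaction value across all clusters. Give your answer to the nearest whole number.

1561524

Estimate total by summing Nₕ·x̄ₕ over strata.
6885·96 + 963·68 + 3020·138 + 6640·63 = 660960 + 65484 + 416760 + 418320 = 1561524.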